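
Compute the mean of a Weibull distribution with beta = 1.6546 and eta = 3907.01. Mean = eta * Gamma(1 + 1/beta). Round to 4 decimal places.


beta = 1.6546, eta = 3907.01
1/beta = 0.6044
1 + 1/beta = 1.6044
Gamma(1.6044) = 0.894
Mean = 3907.01 * 0.894
Mean = 3492.928

3492.928


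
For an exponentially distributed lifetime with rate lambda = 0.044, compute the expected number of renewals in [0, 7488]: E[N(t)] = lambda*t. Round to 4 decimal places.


lambda = 0.044
t = 7488
E[N(t)] = lambda * t
E[N(t)] = 0.044 * 7488
E[N(t)] = 329.472

329.472


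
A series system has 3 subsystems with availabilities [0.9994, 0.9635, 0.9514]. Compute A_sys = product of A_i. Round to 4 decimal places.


Subsystems: [0.9994, 0.9635, 0.9514]
After subsystem 1 (A=0.9994): product = 0.9994
After subsystem 2 (A=0.9635): product = 0.9629
After subsystem 3 (A=0.9514): product = 0.9161
A_sys = 0.9161

0.9161


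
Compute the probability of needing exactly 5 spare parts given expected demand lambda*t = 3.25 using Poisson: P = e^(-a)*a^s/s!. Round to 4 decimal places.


a = 3.25, s = 5
e^(-a) = e^(-3.25) = 0.0388
a^s = 3.25^5 = 362.5908
s! = 120
P = 0.0388 * 362.5908 / 120
P = 0.1172

0.1172


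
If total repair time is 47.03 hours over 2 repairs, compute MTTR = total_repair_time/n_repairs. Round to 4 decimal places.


total_repair_time = 47.03
n_repairs = 2
MTTR = 47.03 / 2
MTTR = 23.515

23.515


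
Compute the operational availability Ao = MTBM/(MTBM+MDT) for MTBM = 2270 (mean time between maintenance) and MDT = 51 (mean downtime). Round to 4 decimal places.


MTBM = 2270
MDT = 51
MTBM + MDT = 2321
Ao = 2270 / 2321
Ao = 0.978

0.978


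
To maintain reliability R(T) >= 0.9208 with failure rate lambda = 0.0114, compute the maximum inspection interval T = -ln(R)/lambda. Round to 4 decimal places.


R_target = 0.9208
lambda = 0.0114
-ln(0.9208) = 0.0825
T = 0.0825 / 0.0114
T = 7.2379

7.2379


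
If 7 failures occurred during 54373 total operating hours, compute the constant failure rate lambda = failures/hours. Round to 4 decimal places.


failures = 7
total_hours = 54373
lambda = 7 / 54373
lambda = 0.0001

0.0001


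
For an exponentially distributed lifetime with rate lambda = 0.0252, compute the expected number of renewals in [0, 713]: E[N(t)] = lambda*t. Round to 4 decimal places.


lambda = 0.0252
t = 713
E[N(t)] = lambda * t
E[N(t)] = 0.0252 * 713
E[N(t)] = 17.9676

17.9676


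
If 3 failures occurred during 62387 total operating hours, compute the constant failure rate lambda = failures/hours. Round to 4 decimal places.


failures = 3
total_hours = 62387
lambda = 3 / 62387
lambda = 0.0

0.0


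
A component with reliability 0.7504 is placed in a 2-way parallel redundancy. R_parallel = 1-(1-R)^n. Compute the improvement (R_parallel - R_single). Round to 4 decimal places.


R_single = 0.7504, n = 2
1 - R_single = 0.2496
(1 - R_single)^n = 0.2496^2 = 0.0623
R_parallel = 1 - 0.0623 = 0.9377
Improvement = 0.9377 - 0.7504
Improvement = 0.1873

0.1873


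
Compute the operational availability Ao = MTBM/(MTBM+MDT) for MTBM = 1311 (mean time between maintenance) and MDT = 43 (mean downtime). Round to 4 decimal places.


MTBM = 1311
MDT = 43
MTBM + MDT = 1354
Ao = 1311 / 1354
Ao = 0.9682

0.9682


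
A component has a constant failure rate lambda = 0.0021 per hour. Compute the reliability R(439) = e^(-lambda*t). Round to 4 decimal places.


lambda = 0.0021
t = 439
lambda * t = 0.9219
R(t) = e^(-0.9219)
R(t) = 0.3978

0.3978


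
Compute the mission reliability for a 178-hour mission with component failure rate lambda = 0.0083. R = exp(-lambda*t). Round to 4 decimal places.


lambda = 0.0083
mission_time = 178
lambda * t = 0.0083 * 178 = 1.4774
R = exp(-1.4774)
R = 0.2282

0.2282


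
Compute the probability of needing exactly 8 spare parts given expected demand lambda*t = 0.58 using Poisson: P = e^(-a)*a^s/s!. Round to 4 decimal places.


a = 0.58, s = 8
e^(-a) = e^(-0.58) = 0.5599
a^s = 0.58^8 = 0.0128
s! = 40320
P = 0.5599 * 0.0128 / 40320
P = 0.0

0.0


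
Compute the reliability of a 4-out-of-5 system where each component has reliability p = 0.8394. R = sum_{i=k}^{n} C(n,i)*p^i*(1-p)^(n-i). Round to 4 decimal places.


k = 4, n = 5, p = 0.8394
i=4: C(5,4)=5 * 0.8394^4 * 0.1606^1 = 0.3986
i=5: C(5,5)=1 * 0.8394^5 * 0.1606^0 = 0.4167
R = sum of terms = 0.8154

0.8154


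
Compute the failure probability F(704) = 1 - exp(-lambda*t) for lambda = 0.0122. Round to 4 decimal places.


lambda = 0.0122, t = 704
lambda * t = 8.5888
exp(-8.5888) = 0.0002
F(t) = 1 - 0.0002
F(t) = 0.9998

0.9998


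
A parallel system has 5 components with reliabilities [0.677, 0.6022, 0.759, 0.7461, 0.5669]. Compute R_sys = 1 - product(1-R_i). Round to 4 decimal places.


Components: [0.677, 0.6022, 0.759, 0.7461, 0.5669]
(1 - 0.677) = 0.323, running product = 0.323
(1 - 0.6022) = 0.3978, running product = 0.1285
(1 - 0.759) = 0.241, running product = 0.031
(1 - 0.7461) = 0.2539, running product = 0.0079
(1 - 0.5669) = 0.4331, running product = 0.0034
Product of (1-R_i) = 0.0034
R_sys = 1 - 0.0034 = 0.9966

0.9966


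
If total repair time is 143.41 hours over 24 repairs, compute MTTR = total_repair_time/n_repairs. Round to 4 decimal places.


total_repair_time = 143.41
n_repairs = 24
MTTR = 143.41 / 24
MTTR = 5.9754

5.9754


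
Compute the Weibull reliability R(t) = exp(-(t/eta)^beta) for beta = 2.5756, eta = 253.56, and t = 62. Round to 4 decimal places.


beta = 2.5756, eta = 253.56, t = 62
t/eta = 62 / 253.56 = 0.2445
(t/eta)^beta = 0.2445^2.5756 = 0.0266
R(t) = exp(-0.0266)
R(t) = 0.9738

0.9738


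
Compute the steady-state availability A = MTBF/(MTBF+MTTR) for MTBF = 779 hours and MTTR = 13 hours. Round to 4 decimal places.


MTBF = 779
MTTR = 13
MTBF + MTTR = 792
A = 779 / 792
A = 0.9836

0.9836


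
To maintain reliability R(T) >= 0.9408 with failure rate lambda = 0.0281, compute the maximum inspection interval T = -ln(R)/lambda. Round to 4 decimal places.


R_target = 0.9408
lambda = 0.0281
-ln(0.9408) = 0.061
T = 0.061 / 0.0281
T = 2.1717

2.1717


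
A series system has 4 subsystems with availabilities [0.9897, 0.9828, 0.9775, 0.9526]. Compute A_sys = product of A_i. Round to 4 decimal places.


Subsystems: [0.9897, 0.9828, 0.9775, 0.9526]
After subsystem 1 (A=0.9897): product = 0.9897
After subsystem 2 (A=0.9828): product = 0.9727
After subsystem 3 (A=0.9775): product = 0.9508
After subsystem 4 (A=0.9526): product = 0.9057
A_sys = 0.9057

0.9057


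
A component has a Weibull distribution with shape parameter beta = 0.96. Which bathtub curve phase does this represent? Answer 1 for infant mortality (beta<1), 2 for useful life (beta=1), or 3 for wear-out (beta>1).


beta = 0.96
Compare beta to 1:
beta < 1 => infant mortality (phase 1)
beta = 1 => useful life (phase 2)
beta > 1 => wear-out (phase 3)
Since beta = 0.96, this is infant mortality (decreasing failure rate)
Phase = 1

1


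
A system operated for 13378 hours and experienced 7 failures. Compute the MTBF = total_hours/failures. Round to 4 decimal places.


total_hours = 13378
failures = 7
MTBF = 13378 / 7
MTBF = 1911.1429

1911.1429


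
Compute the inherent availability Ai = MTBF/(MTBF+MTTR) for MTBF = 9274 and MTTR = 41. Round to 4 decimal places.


MTBF = 9274
MTTR = 41
MTBF + MTTR = 9315
Ai = 9274 / 9315
Ai = 0.9956

0.9956


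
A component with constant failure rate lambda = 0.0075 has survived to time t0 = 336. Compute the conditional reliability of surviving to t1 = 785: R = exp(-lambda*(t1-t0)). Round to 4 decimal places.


lambda = 0.0075
t0 = 336, t1 = 785
t1 - t0 = 449
lambda * (t1-t0) = 0.0075 * 449 = 3.3675
R = exp(-3.3675)
R = 0.0345

0.0345


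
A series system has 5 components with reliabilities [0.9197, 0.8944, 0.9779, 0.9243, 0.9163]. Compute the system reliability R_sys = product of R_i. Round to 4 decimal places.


Components: [0.9197, 0.8944, 0.9779, 0.9243, 0.9163]
After component 1 (R=0.9197): product = 0.9197
After component 2 (R=0.8944): product = 0.8226
After component 3 (R=0.9779): product = 0.8044
After component 4 (R=0.9243): product = 0.7435
After component 5 (R=0.9163): product = 0.6813
R_sys = 0.6813

0.6813


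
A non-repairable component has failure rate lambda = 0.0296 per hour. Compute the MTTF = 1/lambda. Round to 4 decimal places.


lambda = 0.0296
MTTF = 1 / 0.0296
MTTF = 33.7838

33.7838


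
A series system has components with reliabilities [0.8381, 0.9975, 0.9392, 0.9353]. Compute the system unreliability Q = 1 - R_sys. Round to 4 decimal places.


Components: [0.8381, 0.9975, 0.9392, 0.9353]
After component 1: product = 0.8381
After component 2: product = 0.836
After component 3: product = 0.7852
After component 4: product = 0.7344
R_sys = 0.7344
Q = 1 - 0.7344 = 0.2656

0.2656


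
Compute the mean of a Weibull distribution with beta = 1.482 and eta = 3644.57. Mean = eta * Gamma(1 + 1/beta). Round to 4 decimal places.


beta = 1.482, eta = 3644.57
1/beta = 0.6748
1 + 1/beta = 1.6748
Gamma(1.6748) = 0.9041
Mean = 3644.57 * 0.9041
Mean = 3295.0521

3295.0521


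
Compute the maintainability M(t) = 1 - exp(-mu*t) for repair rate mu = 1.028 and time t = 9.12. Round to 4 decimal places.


mu = 1.028, t = 9.12
mu * t = 1.028 * 9.12 = 9.3754
exp(-9.3754) = 0.0001
M(t) = 1 - 0.0001
M(t) = 0.9999

0.9999


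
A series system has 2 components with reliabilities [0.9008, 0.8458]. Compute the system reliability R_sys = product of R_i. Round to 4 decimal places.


Components: [0.9008, 0.8458]
After component 1 (R=0.9008): product = 0.9008
After component 2 (R=0.8458): product = 0.7619
R_sys = 0.7619

0.7619


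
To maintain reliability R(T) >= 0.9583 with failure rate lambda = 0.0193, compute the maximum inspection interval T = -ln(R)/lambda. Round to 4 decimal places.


R_target = 0.9583
lambda = 0.0193
-ln(0.9583) = 0.0426
T = 0.0426 / 0.0193
T = 2.207

2.207


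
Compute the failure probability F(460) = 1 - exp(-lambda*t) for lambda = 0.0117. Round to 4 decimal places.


lambda = 0.0117, t = 460
lambda * t = 5.382
exp(-5.382) = 0.0046
F(t) = 1 - 0.0046
F(t) = 0.9954

0.9954


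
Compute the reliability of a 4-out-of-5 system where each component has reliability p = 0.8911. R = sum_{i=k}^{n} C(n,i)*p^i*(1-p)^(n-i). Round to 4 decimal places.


k = 4, n = 5, p = 0.8911
i=4: C(5,4)=5 * 0.8911^4 * 0.1089^1 = 0.3433
i=5: C(5,5)=1 * 0.8911^5 * 0.1089^0 = 0.5619
R = sum of terms = 0.9052

0.9052


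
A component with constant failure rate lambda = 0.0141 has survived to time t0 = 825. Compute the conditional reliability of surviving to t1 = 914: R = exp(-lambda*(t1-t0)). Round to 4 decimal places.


lambda = 0.0141
t0 = 825, t1 = 914
t1 - t0 = 89
lambda * (t1-t0) = 0.0141 * 89 = 1.2549
R = exp(-1.2549)
R = 0.2851

0.2851


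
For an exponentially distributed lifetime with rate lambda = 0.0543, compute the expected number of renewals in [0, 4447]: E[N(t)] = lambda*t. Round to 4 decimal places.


lambda = 0.0543
t = 4447
E[N(t)] = lambda * t
E[N(t)] = 0.0543 * 4447
E[N(t)] = 241.4721

241.4721


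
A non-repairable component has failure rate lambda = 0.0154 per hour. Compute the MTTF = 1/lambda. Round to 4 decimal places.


lambda = 0.0154
MTTF = 1 / 0.0154
MTTF = 64.9351

64.9351


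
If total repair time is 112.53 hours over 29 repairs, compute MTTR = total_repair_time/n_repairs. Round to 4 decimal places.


total_repair_time = 112.53
n_repairs = 29
MTTR = 112.53 / 29
MTTR = 3.8803

3.8803


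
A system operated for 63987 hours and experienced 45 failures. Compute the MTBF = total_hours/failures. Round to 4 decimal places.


total_hours = 63987
failures = 45
MTBF = 63987 / 45
MTBF = 1421.9333

1421.9333


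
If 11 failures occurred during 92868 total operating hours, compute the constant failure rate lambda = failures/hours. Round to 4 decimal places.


failures = 11
total_hours = 92868
lambda = 11 / 92868
lambda = 0.0001

0.0001


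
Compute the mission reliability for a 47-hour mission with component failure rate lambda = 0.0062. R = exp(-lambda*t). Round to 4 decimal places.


lambda = 0.0062
mission_time = 47
lambda * t = 0.0062 * 47 = 0.2914
R = exp(-0.2914)
R = 0.7472

0.7472


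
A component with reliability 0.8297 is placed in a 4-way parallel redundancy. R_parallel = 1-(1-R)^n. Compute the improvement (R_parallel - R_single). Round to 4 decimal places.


R_single = 0.8297, n = 4
1 - R_single = 0.1703
(1 - R_single)^n = 0.1703^4 = 0.0008
R_parallel = 1 - 0.0008 = 0.9992
Improvement = 0.9992 - 0.8297
Improvement = 0.1695

0.1695


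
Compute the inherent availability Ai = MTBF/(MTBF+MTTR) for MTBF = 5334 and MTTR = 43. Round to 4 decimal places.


MTBF = 5334
MTTR = 43
MTBF + MTTR = 5377
Ai = 5334 / 5377
Ai = 0.992

0.992


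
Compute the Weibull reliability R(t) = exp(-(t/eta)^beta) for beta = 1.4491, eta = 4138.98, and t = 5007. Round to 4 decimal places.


beta = 1.4491, eta = 4138.98, t = 5007
t/eta = 5007 / 4138.98 = 1.2097
(t/eta)^beta = 1.2097^1.4491 = 1.3177
R(t) = exp(-1.3177)
R(t) = 0.2677

0.2677


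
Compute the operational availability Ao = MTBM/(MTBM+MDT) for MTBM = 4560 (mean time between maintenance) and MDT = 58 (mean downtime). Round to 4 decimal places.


MTBM = 4560
MDT = 58
MTBM + MDT = 4618
Ao = 4560 / 4618
Ao = 0.9874

0.9874


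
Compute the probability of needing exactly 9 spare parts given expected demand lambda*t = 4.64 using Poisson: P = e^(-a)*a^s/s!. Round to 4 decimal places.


a = 4.64, s = 9
e^(-a) = e^(-4.64) = 0.0097
a^s = 4.64^9 = 996923.4804
s! = 362880
P = 0.0097 * 996923.4804 / 362880
P = 0.0265

0.0265


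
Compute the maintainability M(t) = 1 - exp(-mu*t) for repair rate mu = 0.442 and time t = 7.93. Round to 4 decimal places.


mu = 0.442, t = 7.93
mu * t = 0.442 * 7.93 = 3.5051
exp(-3.5051) = 0.03
M(t) = 1 - 0.03
M(t) = 0.97

0.97


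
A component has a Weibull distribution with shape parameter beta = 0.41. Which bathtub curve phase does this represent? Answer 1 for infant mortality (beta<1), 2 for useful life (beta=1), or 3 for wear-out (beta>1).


beta = 0.41
Compare beta to 1:
beta < 1 => infant mortality (phase 1)
beta = 1 => useful life (phase 2)
beta > 1 => wear-out (phase 3)
Since beta = 0.41, this is infant mortality (decreasing failure rate)
Phase = 1

1


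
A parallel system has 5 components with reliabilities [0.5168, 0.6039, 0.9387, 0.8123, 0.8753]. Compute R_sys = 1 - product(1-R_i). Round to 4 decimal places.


Components: [0.5168, 0.6039, 0.9387, 0.8123, 0.8753]
(1 - 0.5168) = 0.4832, running product = 0.4832
(1 - 0.6039) = 0.3961, running product = 0.1914
(1 - 0.9387) = 0.0613, running product = 0.0117
(1 - 0.8123) = 0.1877, running product = 0.0022
(1 - 0.8753) = 0.1247, running product = 0.0003
Product of (1-R_i) = 0.0003
R_sys = 1 - 0.0003 = 0.9997

0.9997


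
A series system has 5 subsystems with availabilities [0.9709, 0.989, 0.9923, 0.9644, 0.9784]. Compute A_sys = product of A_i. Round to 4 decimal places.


Subsystems: [0.9709, 0.989, 0.9923, 0.9644, 0.9784]
After subsystem 1 (A=0.9709): product = 0.9709
After subsystem 2 (A=0.989): product = 0.9602
After subsystem 3 (A=0.9923): product = 0.9528
After subsystem 4 (A=0.9644): product = 0.9189
After subsystem 5 (A=0.9784): product = 0.8991
A_sys = 0.8991

0.8991


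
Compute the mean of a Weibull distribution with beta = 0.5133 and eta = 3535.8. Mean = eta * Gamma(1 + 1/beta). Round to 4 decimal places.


beta = 0.5133, eta = 3535.8
1/beta = 1.9482
1 + 1/beta = 2.9482
Gamma(2.9482) = 1.9076
Mean = 3535.8 * 1.9076
Mean = 6744.9937

6744.9937


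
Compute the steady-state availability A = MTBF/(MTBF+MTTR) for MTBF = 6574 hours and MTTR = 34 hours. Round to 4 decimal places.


MTBF = 6574
MTTR = 34
MTBF + MTTR = 6608
A = 6574 / 6608
A = 0.9949

0.9949


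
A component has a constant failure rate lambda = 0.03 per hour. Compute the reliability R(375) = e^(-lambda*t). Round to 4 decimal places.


lambda = 0.03
t = 375
lambda * t = 11.25
R(t) = e^(-11.25)
R(t) = 0.0

0.0


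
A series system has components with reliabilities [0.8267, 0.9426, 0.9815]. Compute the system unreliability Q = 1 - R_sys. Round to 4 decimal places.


Components: [0.8267, 0.9426, 0.9815]
After component 1: product = 0.8267
After component 2: product = 0.7792
After component 3: product = 0.7648
R_sys = 0.7648
Q = 1 - 0.7648 = 0.2352

0.2352


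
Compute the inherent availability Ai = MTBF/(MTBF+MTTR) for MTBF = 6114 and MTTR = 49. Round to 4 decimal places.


MTBF = 6114
MTTR = 49
MTBF + MTTR = 6163
Ai = 6114 / 6163
Ai = 0.992

0.992


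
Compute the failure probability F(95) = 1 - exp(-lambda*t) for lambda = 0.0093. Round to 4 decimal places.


lambda = 0.0093, t = 95
lambda * t = 0.8835
exp(-0.8835) = 0.4133
F(t) = 1 - 0.4133
F(t) = 0.5867

0.5867


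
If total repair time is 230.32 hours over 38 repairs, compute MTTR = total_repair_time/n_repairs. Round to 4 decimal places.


total_repair_time = 230.32
n_repairs = 38
MTTR = 230.32 / 38
MTTR = 6.0611

6.0611


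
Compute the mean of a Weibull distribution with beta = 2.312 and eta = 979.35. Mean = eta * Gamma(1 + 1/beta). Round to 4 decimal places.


beta = 2.312, eta = 979.35
1/beta = 0.4325
1 + 1/beta = 1.4325
Gamma(1.4325) = 0.886
Mean = 979.35 * 0.886
Mean = 867.6743

867.6743


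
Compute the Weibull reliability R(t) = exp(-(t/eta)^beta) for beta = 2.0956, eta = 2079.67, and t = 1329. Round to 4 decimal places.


beta = 2.0956, eta = 2079.67, t = 1329
t/eta = 1329 / 2079.67 = 0.639
(t/eta)^beta = 0.639^2.0956 = 0.3913
R(t) = exp(-0.3913)
R(t) = 0.6762

0.6762


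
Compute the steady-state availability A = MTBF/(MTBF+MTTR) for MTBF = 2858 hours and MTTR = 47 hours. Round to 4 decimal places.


MTBF = 2858
MTTR = 47
MTBF + MTTR = 2905
A = 2858 / 2905
A = 0.9838

0.9838


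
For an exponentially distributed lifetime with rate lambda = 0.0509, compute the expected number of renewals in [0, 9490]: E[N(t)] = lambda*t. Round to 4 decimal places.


lambda = 0.0509
t = 9490
E[N(t)] = lambda * t
E[N(t)] = 0.0509 * 9490
E[N(t)] = 483.041

483.041


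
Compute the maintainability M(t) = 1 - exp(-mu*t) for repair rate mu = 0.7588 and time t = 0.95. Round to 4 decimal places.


mu = 0.7588, t = 0.95
mu * t = 0.7588 * 0.95 = 0.7209
exp(-0.7209) = 0.4863
M(t) = 1 - 0.4863
M(t) = 0.5137

0.5137


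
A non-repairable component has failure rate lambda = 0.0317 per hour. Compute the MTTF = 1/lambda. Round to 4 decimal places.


lambda = 0.0317
MTTF = 1 / 0.0317
MTTF = 31.5457

31.5457


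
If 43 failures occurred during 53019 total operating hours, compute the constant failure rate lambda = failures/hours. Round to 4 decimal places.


failures = 43
total_hours = 53019
lambda = 43 / 53019
lambda = 0.0008

0.0008


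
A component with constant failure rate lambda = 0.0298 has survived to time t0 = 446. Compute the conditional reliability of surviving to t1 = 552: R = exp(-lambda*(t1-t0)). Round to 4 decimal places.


lambda = 0.0298
t0 = 446, t1 = 552
t1 - t0 = 106
lambda * (t1-t0) = 0.0298 * 106 = 3.1588
R = exp(-3.1588)
R = 0.0425

0.0425


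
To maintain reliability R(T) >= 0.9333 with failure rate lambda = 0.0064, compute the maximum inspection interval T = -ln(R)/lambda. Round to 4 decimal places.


R_target = 0.9333
lambda = 0.0064
-ln(0.9333) = 0.069
T = 0.069 / 0.0064
T = 10.7857

10.7857


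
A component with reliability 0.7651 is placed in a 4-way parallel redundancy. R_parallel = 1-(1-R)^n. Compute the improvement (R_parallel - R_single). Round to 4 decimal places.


R_single = 0.7651, n = 4
1 - R_single = 0.2349
(1 - R_single)^n = 0.2349^4 = 0.003
R_parallel = 1 - 0.003 = 0.997
Improvement = 0.997 - 0.7651
Improvement = 0.2319

0.2319


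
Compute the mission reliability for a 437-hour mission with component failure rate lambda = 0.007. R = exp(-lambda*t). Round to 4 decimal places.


lambda = 0.007
mission_time = 437
lambda * t = 0.007 * 437 = 3.059
R = exp(-3.059)
R = 0.0469

0.0469


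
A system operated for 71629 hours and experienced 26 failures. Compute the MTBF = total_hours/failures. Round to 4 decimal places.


total_hours = 71629
failures = 26
MTBF = 71629 / 26
MTBF = 2754.9615

2754.9615


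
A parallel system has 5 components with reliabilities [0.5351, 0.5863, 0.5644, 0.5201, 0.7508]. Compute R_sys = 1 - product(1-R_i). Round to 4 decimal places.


Components: [0.5351, 0.5863, 0.5644, 0.5201, 0.7508]
(1 - 0.5351) = 0.4649, running product = 0.4649
(1 - 0.5863) = 0.4137, running product = 0.1923
(1 - 0.5644) = 0.4356, running product = 0.0838
(1 - 0.5201) = 0.4799, running product = 0.0402
(1 - 0.7508) = 0.2492, running product = 0.01
Product of (1-R_i) = 0.01
R_sys = 1 - 0.01 = 0.99

0.99


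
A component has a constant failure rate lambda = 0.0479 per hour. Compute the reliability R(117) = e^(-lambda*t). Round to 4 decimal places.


lambda = 0.0479
t = 117
lambda * t = 5.6043
R(t) = e^(-5.6043)
R(t) = 0.0037

0.0037


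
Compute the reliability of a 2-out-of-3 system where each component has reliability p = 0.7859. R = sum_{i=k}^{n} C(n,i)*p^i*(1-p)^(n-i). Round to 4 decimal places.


k = 2, n = 3, p = 0.7859
i=2: C(3,2)=3 * 0.7859^2 * 0.2141^1 = 0.3967
i=3: C(3,3)=1 * 0.7859^3 * 0.2141^0 = 0.4854
R = sum of terms = 0.8821

0.8821


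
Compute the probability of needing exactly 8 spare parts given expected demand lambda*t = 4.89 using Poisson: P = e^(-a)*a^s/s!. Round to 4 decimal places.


a = 4.89, s = 8
e^(-a) = e^(-4.89) = 0.0075
a^s = 4.89^8 = 326942.1189
s! = 40320
P = 0.0075 * 326942.1189 / 40320
P = 0.061

0.061


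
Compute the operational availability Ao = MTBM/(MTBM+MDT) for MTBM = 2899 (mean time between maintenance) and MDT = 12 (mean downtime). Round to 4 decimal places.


MTBM = 2899
MDT = 12
MTBM + MDT = 2911
Ao = 2899 / 2911
Ao = 0.9959

0.9959


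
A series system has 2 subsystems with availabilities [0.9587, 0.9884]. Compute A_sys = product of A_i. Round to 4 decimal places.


Subsystems: [0.9587, 0.9884]
After subsystem 1 (A=0.9587): product = 0.9587
After subsystem 2 (A=0.9884): product = 0.9476
A_sys = 0.9476

0.9476


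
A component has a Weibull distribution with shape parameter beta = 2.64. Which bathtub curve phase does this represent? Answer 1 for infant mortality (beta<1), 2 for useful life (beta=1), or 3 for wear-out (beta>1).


beta = 2.64
Compare beta to 1:
beta < 1 => infant mortality (phase 1)
beta = 1 => useful life (phase 2)
beta > 1 => wear-out (phase 3)
Since beta = 2.64, this is wear-out (increasing failure rate)
Phase = 3

3


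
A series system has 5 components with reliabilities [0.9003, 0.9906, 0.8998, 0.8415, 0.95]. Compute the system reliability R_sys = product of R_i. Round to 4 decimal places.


Components: [0.9003, 0.9906, 0.8998, 0.8415, 0.95]
After component 1 (R=0.9003): product = 0.9003
After component 2 (R=0.9906): product = 0.8918
After component 3 (R=0.8998): product = 0.8025
After component 4 (R=0.8415): product = 0.6753
After component 5 (R=0.95): product = 0.6415
R_sys = 0.6415

0.6415


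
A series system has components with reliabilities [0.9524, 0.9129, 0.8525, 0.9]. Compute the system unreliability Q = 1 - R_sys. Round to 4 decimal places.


Components: [0.9524, 0.9129, 0.8525, 0.9]
After component 1: product = 0.9524
After component 2: product = 0.8694
After component 3: product = 0.7412
After component 4: product = 0.6671
R_sys = 0.6671
Q = 1 - 0.6671 = 0.3329

0.3329


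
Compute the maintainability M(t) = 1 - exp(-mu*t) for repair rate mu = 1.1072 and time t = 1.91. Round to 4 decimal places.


mu = 1.1072, t = 1.91
mu * t = 1.1072 * 1.91 = 2.1148
exp(-2.1148) = 0.1207
M(t) = 1 - 0.1207
M(t) = 0.8793

0.8793


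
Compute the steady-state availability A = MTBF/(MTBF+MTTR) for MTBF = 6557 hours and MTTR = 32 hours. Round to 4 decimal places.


MTBF = 6557
MTTR = 32
MTBF + MTTR = 6589
A = 6557 / 6589
A = 0.9951

0.9951


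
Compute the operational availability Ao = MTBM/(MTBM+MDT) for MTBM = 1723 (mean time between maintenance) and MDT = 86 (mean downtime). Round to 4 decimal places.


MTBM = 1723
MDT = 86
MTBM + MDT = 1809
Ao = 1723 / 1809
Ao = 0.9525

0.9525


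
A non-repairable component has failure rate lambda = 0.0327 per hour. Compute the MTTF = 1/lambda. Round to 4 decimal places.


lambda = 0.0327
MTTF = 1 / 0.0327
MTTF = 30.581

30.581


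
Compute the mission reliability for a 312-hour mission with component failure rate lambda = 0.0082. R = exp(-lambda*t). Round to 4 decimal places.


lambda = 0.0082
mission_time = 312
lambda * t = 0.0082 * 312 = 2.5584
R = exp(-2.5584)
R = 0.0774

0.0774


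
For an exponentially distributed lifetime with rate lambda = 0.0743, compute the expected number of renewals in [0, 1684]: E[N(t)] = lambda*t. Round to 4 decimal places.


lambda = 0.0743
t = 1684
E[N(t)] = lambda * t
E[N(t)] = 0.0743 * 1684
E[N(t)] = 125.1212

125.1212


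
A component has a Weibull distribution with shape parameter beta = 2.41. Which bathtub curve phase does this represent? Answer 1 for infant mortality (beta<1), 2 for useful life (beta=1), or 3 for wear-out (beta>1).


beta = 2.41
Compare beta to 1:
beta < 1 => infant mortality (phase 1)
beta = 1 => useful life (phase 2)
beta > 1 => wear-out (phase 3)
Since beta = 2.41, this is wear-out (increasing failure rate)
Phase = 3

3


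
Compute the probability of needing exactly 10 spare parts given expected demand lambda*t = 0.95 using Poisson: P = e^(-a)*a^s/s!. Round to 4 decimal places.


a = 0.95, s = 10
e^(-a) = e^(-0.95) = 0.3867
a^s = 0.95^10 = 0.5987
s! = 3628800
P = 0.3867 * 0.5987 / 3628800
P = 0.0

0.0


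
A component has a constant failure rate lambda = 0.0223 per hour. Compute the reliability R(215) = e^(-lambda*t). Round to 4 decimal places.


lambda = 0.0223
t = 215
lambda * t = 4.7945
R(t) = e^(-4.7945)
R(t) = 0.0083

0.0083


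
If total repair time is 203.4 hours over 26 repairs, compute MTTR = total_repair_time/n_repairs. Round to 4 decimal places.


total_repair_time = 203.4
n_repairs = 26
MTTR = 203.4 / 26
MTTR = 7.8231

7.8231


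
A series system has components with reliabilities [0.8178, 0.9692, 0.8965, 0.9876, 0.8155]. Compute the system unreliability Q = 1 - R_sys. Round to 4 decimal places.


Components: [0.8178, 0.9692, 0.8965, 0.9876, 0.8155]
After component 1: product = 0.8178
After component 2: product = 0.7926
After component 3: product = 0.7106
After component 4: product = 0.7018
After component 5: product = 0.5723
R_sys = 0.5723
Q = 1 - 0.5723 = 0.4277

0.4277


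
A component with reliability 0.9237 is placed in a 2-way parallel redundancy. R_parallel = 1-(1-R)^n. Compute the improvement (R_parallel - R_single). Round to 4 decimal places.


R_single = 0.9237, n = 2
1 - R_single = 0.0763
(1 - R_single)^n = 0.0763^2 = 0.0058
R_parallel = 1 - 0.0058 = 0.9942
Improvement = 0.9942 - 0.9237
Improvement = 0.0705

0.0705


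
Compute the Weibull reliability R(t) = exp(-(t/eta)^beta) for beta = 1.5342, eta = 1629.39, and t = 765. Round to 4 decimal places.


beta = 1.5342, eta = 1629.39, t = 765
t/eta = 765 / 1629.39 = 0.4695
(t/eta)^beta = 0.4695^1.5342 = 0.3135
R(t) = exp(-0.3135)
R(t) = 0.7309

0.7309


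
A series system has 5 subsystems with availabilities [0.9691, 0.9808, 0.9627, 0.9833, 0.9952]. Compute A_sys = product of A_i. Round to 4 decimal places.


Subsystems: [0.9691, 0.9808, 0.9627, 0.9833, 0.9952]
After subsystem 1 (A=0.9691): product = 0.9691
After subsystem 2 (A=0.9808): product = 0.9505
After subsystem 3 (A=0.9627): product = 0.915
After subsystem 4 (A=0.9833): product = 0.8998
After subsystem 5 (A=0.9952): product = 0.8954
A_sys = 0.8954

0.8954


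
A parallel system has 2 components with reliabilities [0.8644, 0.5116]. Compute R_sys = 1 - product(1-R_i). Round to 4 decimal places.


Components: [0.8644, 0.5116]
(1 - 0.8644) = 0.1356, running product = 0.1356
(1 - 0.5116) = 0.4884, running product = 0.0662
Product of (1-R_i) = 0.0662
R_sys = 1 - 0.0662 = 0.9338

0.9338


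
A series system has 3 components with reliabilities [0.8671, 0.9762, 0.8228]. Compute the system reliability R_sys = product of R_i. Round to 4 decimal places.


Components: [0.8671, 0.9762, 0.8228]
After component 1 (R=0.8671): product = 0.8671
After component 2 (R=0.9762): product = 0.8465
After component 3 (R=0.8228): product = 0.6965
R_sys = 0.6965

0.6965


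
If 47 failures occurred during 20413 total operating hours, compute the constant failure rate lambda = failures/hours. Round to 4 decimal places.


failures = 47
total_hours = 20413
lambda = 47 / 20413
lambda = 0.0023

0.0023


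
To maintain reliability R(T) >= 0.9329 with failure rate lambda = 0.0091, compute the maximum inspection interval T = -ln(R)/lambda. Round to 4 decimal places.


R_target = 0.9329
lambda = 0.0091
-ln(0.9329) = 0.0695
T = 0.0695 / 0.0091
T = 7.6327

7.6327


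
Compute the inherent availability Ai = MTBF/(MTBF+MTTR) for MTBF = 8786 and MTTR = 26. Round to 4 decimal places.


MTBF = 8786
MTTR = 26
MTBF + MTTR = 8812
Ai = 8786 / 8812
Ai = 0.997

0.997


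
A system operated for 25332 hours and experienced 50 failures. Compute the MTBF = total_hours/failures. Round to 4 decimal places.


total_hours = 25332
failures = 50
MTBF = 25332 / 50
MTBF = 506.64

506.64


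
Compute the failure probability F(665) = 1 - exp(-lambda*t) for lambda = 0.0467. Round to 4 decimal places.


lambda = 0.0467, t = 665
lambda * t = 31.0555
exp(-31.0555) = 0.0
F(t) = 1 - 0.0
F(t) = 1.0

1.0


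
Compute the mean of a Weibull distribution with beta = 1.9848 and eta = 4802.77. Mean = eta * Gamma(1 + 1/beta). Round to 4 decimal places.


beta = 1.9848, eta = 4802.77
1/beta = 0.5038
1 + 1/beta = 1.5038
Gamma(1.5038) = 0.8864
Mean = 4802.77 * 0.8864
Mean = 4256.968

4256.968


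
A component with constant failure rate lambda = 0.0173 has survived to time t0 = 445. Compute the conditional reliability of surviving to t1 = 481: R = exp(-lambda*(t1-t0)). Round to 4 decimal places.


lambda = 0.0173
t0 = 445, t1 = 481
t1 - t0 = 36
lambda * (t1-t0) = 0.0173 * 36 = 0.6228
R = exp(-0.6228)
R = 0.5364

0.5364


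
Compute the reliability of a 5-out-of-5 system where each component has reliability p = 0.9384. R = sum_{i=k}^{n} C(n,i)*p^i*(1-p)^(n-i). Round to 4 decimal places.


k = 5, n = 5, p = 0.9384
i=5: C(5,5)=1 * 0.9384^5 * 0.0616^0 = 0.7277
R = sum of terms = 0.7277

0.7277


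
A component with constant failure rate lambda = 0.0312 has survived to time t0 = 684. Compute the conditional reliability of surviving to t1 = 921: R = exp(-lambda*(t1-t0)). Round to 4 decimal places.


lambda = 0.0312
t0 = 684, t1 = 921
t1 - t0 = 237
lambda * (t1-t0) = 0.0312 * 237 = 7.3944
R = exp(-7.3944)
R = 0.0006

0.0006


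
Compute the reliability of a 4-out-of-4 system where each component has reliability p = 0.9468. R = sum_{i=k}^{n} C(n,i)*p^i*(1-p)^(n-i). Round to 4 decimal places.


k = 4, n = 4, p = 0.9468
i=4: C(4,4)=1 * 0.9468^4 * 0.0532^0 = 0.8036
R = sum of terms = 0.8036

0.8036


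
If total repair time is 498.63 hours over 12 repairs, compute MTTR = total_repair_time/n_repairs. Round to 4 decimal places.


total_repair_time = 498.63
n_repairs = 12
MTTR = 498.63 / 12
MTTR = 41.5525

41.5525


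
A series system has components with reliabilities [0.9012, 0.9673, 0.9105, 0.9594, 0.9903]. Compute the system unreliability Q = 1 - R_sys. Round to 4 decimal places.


Components: [0.9012, 0.9673, 0.9105, 0.9594, 0.9903]
After component 1: product = 0.9012
After component 2: product = 0.8717
After component 3: product = 0.7937
After component 4: product = 0.7615
After component 5: product = 0.7541
R_sys = 0.7541
Q = 1 - 0.7541 = 0.2459

0.2459


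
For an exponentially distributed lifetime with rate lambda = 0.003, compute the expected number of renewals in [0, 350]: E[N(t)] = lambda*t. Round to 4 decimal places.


lambda = 0.003
t = 350
E[N(t)] = lambda * t
E[N(t)] = 0.003 * 350
E[N(t)] = 1.05

1.05


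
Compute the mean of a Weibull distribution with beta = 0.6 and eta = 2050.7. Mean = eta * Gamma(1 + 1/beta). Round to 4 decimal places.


beta = 0.6, eta = 2050.7
1/beta = 1.6667
1 + 1/beta = 2.6667
Gamma(2.6667) = 1.5046
Mean = 2050.7 * 1.5046
Mean = 3085.433

3085.433


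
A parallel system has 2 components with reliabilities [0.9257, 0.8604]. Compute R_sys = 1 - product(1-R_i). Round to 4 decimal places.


Components: [0.9257, 0.8604]
(1 - 0.9257) = 0.0743, running product = 0.0743
(1 - 0.8604) = 0.1396, running product = 0.0104
Product of (1-R_i) = 0.0104
R_sys = 1 - 0.0104 = 0.9896

0.9896


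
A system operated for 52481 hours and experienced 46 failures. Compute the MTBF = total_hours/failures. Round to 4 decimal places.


total_hours = 52481
failures = 46
MTBF = 52481 / 46
MTBF = 1140.8913

1140.8913


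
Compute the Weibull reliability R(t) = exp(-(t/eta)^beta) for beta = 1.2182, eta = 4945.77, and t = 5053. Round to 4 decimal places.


beta = 1.2182, eta = 4945.77, t = 5053
t/eta = 5053 / 4945.77 = 1.0217
(t/eta)^beta = 1.0217^1.2182 = 1.0265
R(t) = exp(-1.0265)
R(t) = 0.3583

0.3583


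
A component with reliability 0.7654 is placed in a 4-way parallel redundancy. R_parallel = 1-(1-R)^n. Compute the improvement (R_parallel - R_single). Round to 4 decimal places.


R_single = 0.7654, n = 4
1 - R_single = 0.2346
(1 - R_single)^n = 0.2346^4 = 0.003
R_parallel = 1 - 0.003 = 0.997
Improvement = 0.997 - 0.7654
Improvement = 0.2316

0.2316


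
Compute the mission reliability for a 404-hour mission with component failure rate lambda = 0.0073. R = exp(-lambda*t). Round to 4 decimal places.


lambda = 0.0073
mission_time = 404
lambda * t = 0.0073 * 404 = 2.9492
R = exp(-2.9492)
R = 0.0524

0.0524


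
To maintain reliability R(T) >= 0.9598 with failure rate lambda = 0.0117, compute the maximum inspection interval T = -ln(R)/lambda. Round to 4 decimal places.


R_target = 0.9598
lambda = 0.0117
-ln(0.9598) = 0.041
T = 0.041 / 0.0117
T = 3.5069

3.5069


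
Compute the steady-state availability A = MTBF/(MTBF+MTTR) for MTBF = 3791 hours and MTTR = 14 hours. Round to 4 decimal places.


MTBF = 3791
MTTR = 14
MTBF + MTTR = 3805
A = 3791 / 3805
A = 0.9963

0.9963


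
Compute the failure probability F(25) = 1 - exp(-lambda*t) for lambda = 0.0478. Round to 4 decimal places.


lambda = 0.0478, t = 25
lambda * t = 1.195
exp(-1.195) = 0.3027
F(t) = 1 - 0.3027
F(t) = 0.6973

0.6973


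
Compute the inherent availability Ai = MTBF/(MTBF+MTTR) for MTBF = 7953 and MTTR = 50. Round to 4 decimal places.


MTBF = 7953
MTTR = 50
MTBF + MTTR = 8003
Ai = 7953 / 8003
Ai = 0.9938

0.9938


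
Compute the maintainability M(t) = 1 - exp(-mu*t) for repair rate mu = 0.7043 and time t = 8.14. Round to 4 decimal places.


mu = 0.7043, t = 8.14
mu * t = 0.7043 * 8.14 = 5.733
exp(-5.733) = 0.0032
M(t) = 1 - 0.0032
M(t) = 0.9968

0.9968


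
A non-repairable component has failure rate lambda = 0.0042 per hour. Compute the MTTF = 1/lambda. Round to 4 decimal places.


lambda = 0.0042
MTTF = 1 / 0.0042
MTTF = 238.0952

238.0952


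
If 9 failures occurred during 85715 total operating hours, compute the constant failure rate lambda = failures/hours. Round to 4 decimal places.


failures = 9
total_hours = 85715
lambda = 9 / 85715
lambda = 0.0001

0.0001


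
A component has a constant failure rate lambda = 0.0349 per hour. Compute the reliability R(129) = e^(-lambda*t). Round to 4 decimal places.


lambda = 0.0349
t = 129
lambda * t = 4.5021
R(t) = e^(-4.5021)
R(t) = 0.0111

0.0111


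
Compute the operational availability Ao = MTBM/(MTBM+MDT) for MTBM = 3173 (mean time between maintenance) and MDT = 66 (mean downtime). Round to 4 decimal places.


MTBM = 3173
MDT = 66
MTBM + MDT = 3239
Ao = 3173 / 3239
Ao = 0.9796

0.9796


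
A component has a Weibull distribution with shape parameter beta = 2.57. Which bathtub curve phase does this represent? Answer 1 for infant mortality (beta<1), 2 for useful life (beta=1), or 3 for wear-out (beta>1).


beta = 2.57
Compare beta to 1:
beta < 1 => infant mortality (phase 1)
beta = 1 => useful life (phase 2)
beta > 1 => wear-out (phase 3)
Since beta = 2.57, this is wear-out (increasing failure rate)
Phase = 3

3


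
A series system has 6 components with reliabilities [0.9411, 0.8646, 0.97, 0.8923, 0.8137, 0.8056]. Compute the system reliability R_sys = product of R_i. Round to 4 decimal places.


Components: [0.9411, 0.8646, 0.97, 0.8923, 0.8137, 0.8056]
After component 1 (R=0.9411): product = 0.9411
After component 2 (R=0.8646): product = 0.8137
After component 3 (R=0.97): product = 0.7893
After component 4 (R=0.8923): product = 0.7043
After component 5 (R=0.8137): product = 0.5731
After component 6 (R=0.8056): product = 0.4617
R_sys = 0.4617

0.4617


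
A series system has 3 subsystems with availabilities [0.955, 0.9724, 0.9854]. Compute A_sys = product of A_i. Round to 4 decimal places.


Subsystems: [0.955, 0.9724, 0.9854]
After subsystem 1 (A=0.955): product = 0.955
After subsystem 2 (A=0.9724): product = 0.9286
After subsystem 3 (A=0.9854): product = 0.9151
A_sys = 0.9151

0.9151


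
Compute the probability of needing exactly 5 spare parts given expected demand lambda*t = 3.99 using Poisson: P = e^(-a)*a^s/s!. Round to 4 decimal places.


a = 3.99, s = 5
e^(-a) = e^(-3.99) = 0.0185
a^s = 3.99^5 = 1011.2638
s! = 120
P = 0.0185 * 1011.2638 / 120
P = 0.1559

0.1559


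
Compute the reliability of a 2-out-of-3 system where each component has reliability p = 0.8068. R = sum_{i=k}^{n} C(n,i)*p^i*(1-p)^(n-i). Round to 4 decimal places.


k = 2, n = 3, p = 0.8068
i=2: C(3,2)=3 * 0.8068^2 * 0.1932^1 = 0.3773
i=3: C(3,3)=1 * 0.8068^3 * 0.1932^0 = 0.5252
R = sum of terms = 0.9024

0.9024


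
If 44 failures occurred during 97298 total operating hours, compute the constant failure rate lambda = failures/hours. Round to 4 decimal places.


failures = 44
total_hours = 97298
lambda = 44 / 97298
lambda = 0.0005

0.0005


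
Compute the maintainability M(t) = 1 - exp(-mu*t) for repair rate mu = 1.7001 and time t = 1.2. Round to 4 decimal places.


mu = 1.7001, t = 1.2
mu * t = 1.7001 * 1.2 = 2.0401
exp(-2.0401) = 0.13
M(t) = 1 - 0.13
M(t) = 0.87

0.87


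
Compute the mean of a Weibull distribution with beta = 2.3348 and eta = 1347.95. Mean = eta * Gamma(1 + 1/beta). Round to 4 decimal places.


beta = 2.3348, eta = 1347.95
1/beta = 0.4283
1 + 1/beta = 1.4283
Gamma(1.4283) = 0.8861
Mean = 1347.95 * 0.8861
Mean = 1194.3972

1194.3972


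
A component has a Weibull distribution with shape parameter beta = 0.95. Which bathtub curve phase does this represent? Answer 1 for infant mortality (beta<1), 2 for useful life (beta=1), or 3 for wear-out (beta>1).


beta = 0.95
Compare beta to 1:
beta < 1 => infant mortality (phase 1)
beta = 1 => useful life (phase 2)
beta > 1 => wear-out (phase 3)
Since beta = 0.95, this is infant mortality (decreasing failure rate)
Phase = 1

1


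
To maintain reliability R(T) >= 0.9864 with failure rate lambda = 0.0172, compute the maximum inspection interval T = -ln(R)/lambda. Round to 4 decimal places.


R_target = 0.9864
lambda = 0.0172
-ln(0.9864) = 0.0137
T = 0.0137 / 0.0172
T = 0.7961

0.7961


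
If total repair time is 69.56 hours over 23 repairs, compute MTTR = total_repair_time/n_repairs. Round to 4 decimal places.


total_repair_time = 69.56
n_repairs = 23
MTTR = 69.56 / 23
MTTR = 3.0243

3.0243


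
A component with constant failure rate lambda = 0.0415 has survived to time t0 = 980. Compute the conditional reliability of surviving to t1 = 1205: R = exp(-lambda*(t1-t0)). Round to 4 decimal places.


lambda = 0.0415
t0 = 980, t1 = 1205
t1 - t0 = 225
lambda * (t1-t0) = 0.0415 * 225 = 9.3375
R = exp(-9.3375)
R = 0.0001

0.0001
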